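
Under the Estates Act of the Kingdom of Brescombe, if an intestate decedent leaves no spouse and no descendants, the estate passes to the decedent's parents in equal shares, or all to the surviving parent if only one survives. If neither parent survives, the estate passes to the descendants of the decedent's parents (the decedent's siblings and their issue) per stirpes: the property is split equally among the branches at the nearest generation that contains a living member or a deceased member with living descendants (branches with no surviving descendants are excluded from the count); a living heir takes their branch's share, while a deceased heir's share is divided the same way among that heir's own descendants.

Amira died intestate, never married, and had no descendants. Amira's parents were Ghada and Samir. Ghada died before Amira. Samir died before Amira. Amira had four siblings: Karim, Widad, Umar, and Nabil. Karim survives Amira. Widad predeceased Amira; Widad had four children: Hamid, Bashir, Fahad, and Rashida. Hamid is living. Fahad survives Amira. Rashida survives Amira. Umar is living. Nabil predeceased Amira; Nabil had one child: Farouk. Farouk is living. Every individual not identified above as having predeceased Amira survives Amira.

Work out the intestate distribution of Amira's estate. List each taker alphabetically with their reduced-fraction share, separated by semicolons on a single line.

Bashir 1/16; Fahad 1/16; Farouk 1/4; Hamid 1/16; Karim 1/4; Rashida 1/16; Umar 1/4

Neither parent survives and there are no descendants, so the estate passes to Amira's siblings and their issue per stirpes.
The estate is divided into 4 equal shares of 1/4 among Karim, Widad, Umar, Nabil.
Karim is living and takes 1/4.
Widad predeceased; the 1/4 allotted to Widad's branch passes to Widad's issue by representation.
The 1/4 is divided into 4 equal shares of 1/16 among Hamid, Bashir, Fahad, Rashida.
Hamid is living and takes 1/16.
Bashir is living and takes 1/16.
Fahad is living and takes 1/16.
Rashida is living and takes 1/16.
Umar is living and takes 1/4.
Nabil predeceased; the 1/4 allotted to Nabil's branch passes to Nabil's issue by representation.
Farouk is the sole taker at this level and receives the full 1/4.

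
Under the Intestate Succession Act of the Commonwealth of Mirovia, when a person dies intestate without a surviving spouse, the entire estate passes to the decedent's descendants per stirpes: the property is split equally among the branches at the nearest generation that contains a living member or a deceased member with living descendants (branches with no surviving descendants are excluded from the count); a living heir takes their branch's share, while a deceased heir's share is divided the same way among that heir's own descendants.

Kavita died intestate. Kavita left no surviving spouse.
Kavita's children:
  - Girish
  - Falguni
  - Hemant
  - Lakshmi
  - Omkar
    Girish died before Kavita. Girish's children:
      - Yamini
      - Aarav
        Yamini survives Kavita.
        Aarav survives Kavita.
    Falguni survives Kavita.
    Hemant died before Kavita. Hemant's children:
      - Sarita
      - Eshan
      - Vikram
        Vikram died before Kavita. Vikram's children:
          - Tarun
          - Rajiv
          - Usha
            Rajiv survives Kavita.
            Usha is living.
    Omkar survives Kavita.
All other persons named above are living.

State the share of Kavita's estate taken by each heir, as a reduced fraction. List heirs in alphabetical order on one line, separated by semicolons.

Aarav 1/10; Eshan 1/15; Falguni 1/5; Lakshmi 1/5; Omkar 1/5; Rajiv 1/45; Sarita 1/15; Tarun 1/45; Usha 1/45; Yamini 1/10

There is no surviving spouse, so the entire estate passes to Kavita's descendants per stirpes.
The estate is divided into 5 equal shares of 1/5 among Girish, Falguni, Hemant, Lakshmi, Omkar.
Girish predeceased; the 1/5 allotted to Girish's branch passes to Girish's issue by representation.
The 1/5 is divided into 2 equal shares of 1/10 among Yamini, Aarav.
Yamini is living and takes 1/10.
Aarav is living and takes 1/10.
Falguni is living and takes 1/5.
Hemant predeceased; the 1/5 allotted to Hemant's branch passes to Hemant's issue by representation.
The 1/5 is divided into 3 equal shares of 1/15 among Sarita, Eshan, Vikram.
Sarita is living and takes 1/15.
Eshan is living and takes 1/15.
Vikram predeceased; the 1/15 allotted to Vikram's branch passes to Vikram's issue by representation.
The 1/15 is divided into 3 equal shares of 1/45 among Tarun, Rajiv, Usha.
Tarun is living and takes 1/45.
Rajiv is living and takes 1/45.
Usha is living and takes 1/45.
Lakshmi is living and takes 1/5.
Omkar is living and takes 1/5.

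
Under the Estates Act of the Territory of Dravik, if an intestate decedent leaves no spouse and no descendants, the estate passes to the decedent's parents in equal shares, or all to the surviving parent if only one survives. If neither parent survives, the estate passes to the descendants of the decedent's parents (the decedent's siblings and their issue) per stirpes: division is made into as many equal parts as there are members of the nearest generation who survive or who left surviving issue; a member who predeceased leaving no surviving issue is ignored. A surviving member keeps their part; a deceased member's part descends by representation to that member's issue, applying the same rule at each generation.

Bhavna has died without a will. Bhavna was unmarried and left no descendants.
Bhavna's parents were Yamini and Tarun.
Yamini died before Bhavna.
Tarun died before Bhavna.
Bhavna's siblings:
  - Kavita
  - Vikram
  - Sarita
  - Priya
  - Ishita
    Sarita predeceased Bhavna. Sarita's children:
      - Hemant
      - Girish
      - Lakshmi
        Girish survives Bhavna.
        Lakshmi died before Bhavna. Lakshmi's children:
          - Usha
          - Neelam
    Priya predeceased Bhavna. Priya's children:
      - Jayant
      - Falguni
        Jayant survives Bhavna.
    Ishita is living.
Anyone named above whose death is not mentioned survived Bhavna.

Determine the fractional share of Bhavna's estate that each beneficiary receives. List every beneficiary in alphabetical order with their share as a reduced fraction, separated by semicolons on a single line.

Neither parent survives and there are no descendants, so the estate passes to Bhavna's siblings and their issue per stirpes.
The estate is divided into 5 equal shares of 1/5 among Kavita, Vikram, Sarita, Priya, Ishita.
Kavita is living and takes 1/5.
Vikram is living and takes 1/5.
Sarita predeceased; the 1/5 allotted to Sarita's branch passes to Sarita's issue by representation.
The 1/5 is divided into 3 equal shares of 1/15 among Hemant, Girish, Lakshmi.
Hemant is living and takes 1/15.
Girish is living and takes 1/15.
Lakshmi predeceased; the 1/15 allotted to Lakshmi's branch passes to Lakshmi's issue by representation.
The 1/15 is divided into 2 equal shares of 1/30 among Usha, Neelam.
Usha is living and takes 1/30.
Neelam is living and takes 1/30.
Priya predeceased; the 1/5 allotted to Priya's branch passes to Priya's issue by representation.
The 1/5 is divided into 2 equal shares of 1/10 among Jayant, Falguni.
Jayant is living and takes 1/10.
Falguni is living and takes 1/10.
Ishita is living and takes 1/5.

Falguni 1/10; Girish 1/15; Hemant 1/15; Ishita 1/5; Jayant 1/10; Kavita 1/5; Neelam 1/30; Usha 1/30; Vikram 1/5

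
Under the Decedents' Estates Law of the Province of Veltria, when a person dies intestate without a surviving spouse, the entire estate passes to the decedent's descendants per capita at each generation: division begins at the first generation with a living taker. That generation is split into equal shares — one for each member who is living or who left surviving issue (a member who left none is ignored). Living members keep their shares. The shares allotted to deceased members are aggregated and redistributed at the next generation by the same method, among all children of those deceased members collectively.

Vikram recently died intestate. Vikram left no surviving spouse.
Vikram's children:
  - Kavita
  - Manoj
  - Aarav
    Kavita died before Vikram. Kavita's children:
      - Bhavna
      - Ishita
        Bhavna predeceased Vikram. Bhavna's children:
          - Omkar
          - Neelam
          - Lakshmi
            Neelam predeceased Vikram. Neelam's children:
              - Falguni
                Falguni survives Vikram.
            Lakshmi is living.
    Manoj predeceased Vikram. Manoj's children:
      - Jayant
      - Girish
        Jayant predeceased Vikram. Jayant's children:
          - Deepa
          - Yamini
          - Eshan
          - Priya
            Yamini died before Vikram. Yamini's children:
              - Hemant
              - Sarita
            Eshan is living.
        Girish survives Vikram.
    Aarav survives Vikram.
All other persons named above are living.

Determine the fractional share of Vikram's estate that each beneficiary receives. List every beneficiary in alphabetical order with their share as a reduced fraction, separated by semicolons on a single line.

There is no surviving spouse, so the entire estate passes to Vikram's descendants per capita at each generation.
At generation 1 (Kavita, Manoj, Aarav) there are 3 shares of (1)/3 = 1/3 each.
Living: Aarav — each takes 1/3.
Deceased: Kavita and Manoj. Their combined 2/3 is pooled and carried to generation 2.
At generation 2 (Bhavna, Ishita, Jayant, Girish) there are 4 shares of (2/3)/4 = 1/6 each.
Living: Ishita and Girish — each takes 1/6.
Deceased: Bhavna and Jayant. Their combined 1/3 is pooled and carried to generation 3.
At generation 3 (Omkar, Neelam, Lakshmi, Deepa, Yamini, Eshan, Priya) there are 7 shares of (1/3)/7 = 1/21 each.
Living: Omkar, Lakshmi, Deepa, Eshan, and Priya — each takes 1/21.
Deceased: Neelam and Yamini. Their combined 2/21 is pooled and carried to generation 4.
At generation 4 (Falguni, Hemant, Sarita) there are 3 shares of (2/21)/3 = 2/63 each.
Living: Falguni, Hemant, and Sarita — each takes 2/63.

Aarav 1/3; Deepa 1/21; Eshan 1/21; Falguni 2/63; Girish 1/6; Hemant 2/63; Ishita 1/6; Lakshmi 1/21; Omkar 1/21; Priya 1/21; Sarita 2/63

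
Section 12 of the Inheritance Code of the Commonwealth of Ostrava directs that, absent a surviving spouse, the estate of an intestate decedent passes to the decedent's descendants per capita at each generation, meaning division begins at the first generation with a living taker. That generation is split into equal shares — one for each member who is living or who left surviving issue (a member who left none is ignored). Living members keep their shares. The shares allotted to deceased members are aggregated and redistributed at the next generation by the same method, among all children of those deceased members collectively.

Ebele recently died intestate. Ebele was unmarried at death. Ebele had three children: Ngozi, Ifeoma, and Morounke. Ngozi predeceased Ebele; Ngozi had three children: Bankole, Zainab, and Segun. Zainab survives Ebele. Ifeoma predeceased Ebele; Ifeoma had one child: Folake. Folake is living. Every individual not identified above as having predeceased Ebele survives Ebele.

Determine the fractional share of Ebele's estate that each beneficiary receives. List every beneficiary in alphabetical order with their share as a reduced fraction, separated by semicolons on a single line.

There is no surviving spouse, so the entire estate passes to Ebele's descendants per capita at each generation.
At generation 1 (Ngozi, Ifeoma, Morounke) there are 3 shares of (1)/3 = 1/3 each.
Living: Morounke — each takes 1/3.
Deceased: Ngozi and Ifeoma. Their combined 2/3 is pooled and carried to generation 2.
At generation 2 (Bankole, Zainab, Segun, Folake) there are 4 shares of (2/3)/4 = 1/6 each.
Living: Bankole, Zainab, Segun, and Folake — each takes 1/6.

Bankole 1/6; Folake 1/6; Morounke 1/3; Segun 1/6; Zainab 1/6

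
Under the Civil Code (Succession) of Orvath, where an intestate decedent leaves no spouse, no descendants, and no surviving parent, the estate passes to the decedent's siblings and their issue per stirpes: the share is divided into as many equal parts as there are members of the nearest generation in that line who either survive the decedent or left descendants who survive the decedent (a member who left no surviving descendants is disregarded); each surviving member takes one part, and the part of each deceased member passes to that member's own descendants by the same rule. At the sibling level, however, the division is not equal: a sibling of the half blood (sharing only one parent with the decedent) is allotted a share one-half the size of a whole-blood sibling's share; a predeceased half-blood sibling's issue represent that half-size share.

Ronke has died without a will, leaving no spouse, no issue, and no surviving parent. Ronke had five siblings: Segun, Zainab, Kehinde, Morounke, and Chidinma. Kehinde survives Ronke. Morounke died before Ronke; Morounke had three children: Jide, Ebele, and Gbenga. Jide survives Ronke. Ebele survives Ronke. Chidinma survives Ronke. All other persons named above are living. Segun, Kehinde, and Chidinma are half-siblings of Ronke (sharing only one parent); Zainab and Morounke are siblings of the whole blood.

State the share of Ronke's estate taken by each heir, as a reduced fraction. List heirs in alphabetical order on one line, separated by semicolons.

Chidinma 1/7; Ebele 2/21; Gbenga 2/21; Jide 2/21; Kehinde 1/7; Segun 1/7; Zainab 2/7

No spouse, descendants, or parent survives, so the estate passes to Ronke's siblings per stirpes.
Half-blood siblings count for one-half the weight of whole-blood siblings at the initial division.
Dividing 1 in proportion to weights (total weight 7/2): Segun (weight 1/2) → 1/7; Zainab (weight 1) → 2/7; Kehinde (weight 1/2) → 1/7; Morounke (weight 1) → 2/7; Chidinma (weight 1/2) → 1/7.
Segun is living and takes 1/7.
Zainab is living and takes 2/7.
Kehinde is living and takes 1/7.
Morounke predeceased; the 2/7 allotted to Morounke's branch passes to Morounke's issue by representation.
The 2/7 is divided into 3 equal shares of 2/21 among Jide, Ebele, Gbenga.
Jide is living and takes 2/21.
Ebele is living and takes 2/21.
Gbenga is living and takes 2/21.
Chidinma is living and takes 1/7.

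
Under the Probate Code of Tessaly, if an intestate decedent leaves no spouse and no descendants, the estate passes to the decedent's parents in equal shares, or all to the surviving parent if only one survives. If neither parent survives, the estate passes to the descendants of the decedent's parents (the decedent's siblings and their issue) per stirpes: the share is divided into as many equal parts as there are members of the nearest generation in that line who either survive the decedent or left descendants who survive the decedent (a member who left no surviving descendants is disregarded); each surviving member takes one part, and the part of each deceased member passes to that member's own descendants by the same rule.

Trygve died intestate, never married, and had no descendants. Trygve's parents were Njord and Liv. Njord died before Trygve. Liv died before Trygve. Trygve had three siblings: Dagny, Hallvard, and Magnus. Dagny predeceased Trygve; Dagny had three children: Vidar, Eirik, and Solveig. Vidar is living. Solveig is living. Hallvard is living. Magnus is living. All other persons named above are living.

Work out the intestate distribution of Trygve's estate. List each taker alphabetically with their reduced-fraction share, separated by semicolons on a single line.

Neither parent survives and there are no descendants, so the estate passes to Trygve's siblings and their issue per stirpes.
The estate is divided into 3 equal shares of 1/3 among Dagny, Hallvard, Magnus.
Dagny predeceased; the 1/3 allotted to Dagny's branch passes to Dagny's issue by representation.
The 1/3 is divided into 3 equal shares of 1/9 among Vidar, Eirik, Solveig.
Vidar is living and takes 1/9.
Eirik is living and takes 1/9.
Solveig is living and takes 1/9.
Hallvard is living and takes 1/3.
Magnus is living and takes 1/3.

Eirik 1/9; Hallvard 1/3; Magnus 1/3; Solveig 1/9; Vidar 1/9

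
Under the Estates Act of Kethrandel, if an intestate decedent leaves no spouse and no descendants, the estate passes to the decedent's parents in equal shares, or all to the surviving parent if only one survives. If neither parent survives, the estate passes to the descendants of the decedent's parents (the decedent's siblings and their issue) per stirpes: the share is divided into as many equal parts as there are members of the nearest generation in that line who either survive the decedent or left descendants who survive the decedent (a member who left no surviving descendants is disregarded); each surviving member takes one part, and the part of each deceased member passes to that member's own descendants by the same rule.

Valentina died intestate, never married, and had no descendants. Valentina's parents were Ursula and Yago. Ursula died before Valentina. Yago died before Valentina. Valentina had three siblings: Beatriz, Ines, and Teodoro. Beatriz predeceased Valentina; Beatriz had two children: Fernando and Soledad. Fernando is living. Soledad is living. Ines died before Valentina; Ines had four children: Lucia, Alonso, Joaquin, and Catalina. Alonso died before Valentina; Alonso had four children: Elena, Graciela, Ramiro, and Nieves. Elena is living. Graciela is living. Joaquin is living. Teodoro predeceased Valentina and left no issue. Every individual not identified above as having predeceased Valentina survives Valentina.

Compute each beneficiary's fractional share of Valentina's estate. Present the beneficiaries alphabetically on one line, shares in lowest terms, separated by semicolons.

Neither parent survives and there are no descendants, so the estate passes to Valentina's siblings and their issue per stirpes.
Teodoro left no surviving issue, so that branch lapses and is disregarded.
The estate is divided into 2 equal shares of 1/2 among Beatriz, Ines.
Beatriz predeceased; the 1/2 allotted to Beatriz's branch passes to Beatriz's issue by representation.
The 1/2 is divided into 2 equal shares of 1/4 among Fernando, Soledad.
Fernando is living and takes 1/4.
Soledad is living and takes 1/4.
Ines predeceased; the 1/2 allotted to Ines's branch passes to Ines's issue by representation.
The 1/2 is divided into 4 equal shares of 1/8 among Lucia, Alonso, Joaquin, Catalina.
Lucia is living and takes 1/8.
Alonso predeceased; the 1/8 allotted to Alonso's branch passes to Alonso's issue by representation.
The 1/8 is divided into 4 equal shares of 1/32 among Elena, Graciela, Ramiro, Nieves.
Elena is living and takes 1/32.
Graciela is living and takes 1/32.
Ramiro is living and takes 1/32.
Nieves is living and takes 1/32.
Joaquin is living and takes 1/8.
Catalina is living and takes 1/8.

Catalina 1/8; Elena 1/32; Fernando 1/4; Graciela 1/32; Joaquin 1/8; Lucia 1/8; Nieves 1/32; Ramiro 1/32; Soledad 1/4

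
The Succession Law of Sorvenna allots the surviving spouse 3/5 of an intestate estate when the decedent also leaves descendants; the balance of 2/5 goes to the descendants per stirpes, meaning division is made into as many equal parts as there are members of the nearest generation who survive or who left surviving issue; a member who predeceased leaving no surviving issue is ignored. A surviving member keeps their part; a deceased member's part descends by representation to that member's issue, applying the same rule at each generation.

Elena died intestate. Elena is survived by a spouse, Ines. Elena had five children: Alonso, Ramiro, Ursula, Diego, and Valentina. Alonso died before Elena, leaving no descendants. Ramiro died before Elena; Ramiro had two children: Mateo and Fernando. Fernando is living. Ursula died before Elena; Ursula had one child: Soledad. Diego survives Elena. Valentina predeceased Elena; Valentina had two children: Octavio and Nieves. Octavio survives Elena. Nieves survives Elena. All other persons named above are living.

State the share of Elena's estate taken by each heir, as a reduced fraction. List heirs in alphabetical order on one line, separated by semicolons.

Ines, as surviving spouse, takes 3/5.
The remaining 2/5 passes to Elena's descendants per stirpes.
Alonso left no surviving issue, so that branch lapses and is disregarded.
The 2/5 is divided into 4 equal shares of 1/10 among Ramiro, Ursula, Diego, Valentina.
Ramiro predeceased; the 1/10 allotted to Ramiro's branch passes to Ramiro's issue by representation.
The 1/10 is divided into 2 equal shares of 1/20 among Mateo, Fernando.
Mateo is living and takes 1/20.
Fernando is living and takes 1/20.
Ursula predeceased; the 1/10 allotted to Ursula's branch passes to Ursula's issue by representation.
Soledad is the sole taker at this level and receives the full 1/10.
Diego is living and takes 1/10.
Valentina predeceased; the 1/10 allotted to Valentina's branch passes to Valentina's issue by representation.
The 1/10 is divided into 2 equal shares of 1/20 among Octavio, Nieves.
Octavio is living and takes 1/20.
Nieves is living and takes 1/20.

Diego 1/10; Fernando 1/20; Ines 3/5; Mateo 1/20; Nieves 1/20; Octavio 1/20; Soledad 1/10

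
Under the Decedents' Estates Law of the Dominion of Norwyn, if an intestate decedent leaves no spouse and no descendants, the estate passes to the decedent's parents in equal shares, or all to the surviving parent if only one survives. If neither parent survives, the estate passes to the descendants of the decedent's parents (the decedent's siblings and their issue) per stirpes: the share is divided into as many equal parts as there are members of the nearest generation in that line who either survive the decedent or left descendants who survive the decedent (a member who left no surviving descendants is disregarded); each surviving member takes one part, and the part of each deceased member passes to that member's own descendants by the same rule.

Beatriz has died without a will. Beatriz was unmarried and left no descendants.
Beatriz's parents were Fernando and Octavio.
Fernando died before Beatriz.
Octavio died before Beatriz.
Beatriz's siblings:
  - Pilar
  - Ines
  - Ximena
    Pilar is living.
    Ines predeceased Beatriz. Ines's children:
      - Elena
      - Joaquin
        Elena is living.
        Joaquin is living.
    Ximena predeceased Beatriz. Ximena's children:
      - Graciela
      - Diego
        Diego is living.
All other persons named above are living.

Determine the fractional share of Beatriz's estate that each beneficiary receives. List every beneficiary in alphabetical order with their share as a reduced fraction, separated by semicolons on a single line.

Neither parent survives and there are no descendants, so the estate passes to Beatriz's siblings and their issue per stirpes.
The estate is divided into 3 equal shares of 1/3 among Pilar, Ines, Ximena.
Pilar is living and takes 1/3.
Ines predeceased; the 1/3 allotted to Ines's branch passes to Ines's issue by representation.
The 1/3 is divided into 2 equal shares of 1/6 among Elena, Joaquin.
Elena is living and takes 1/6.
Joaquin is living and takes 1/6.
Ximena predeceased; the 1/3 allotted to Ximena's branch passes to Ximena's issue by representation.
The 1/3 is divided into 2 equal shares of 1/6 among Graciela, Diego.
Graciela is living and takes 1/6.
Diego is living and takes 1/6.

Diego 1/6; Elena 1/6; Graciela 1/6; Joaquin 1/6; Pilar 1/3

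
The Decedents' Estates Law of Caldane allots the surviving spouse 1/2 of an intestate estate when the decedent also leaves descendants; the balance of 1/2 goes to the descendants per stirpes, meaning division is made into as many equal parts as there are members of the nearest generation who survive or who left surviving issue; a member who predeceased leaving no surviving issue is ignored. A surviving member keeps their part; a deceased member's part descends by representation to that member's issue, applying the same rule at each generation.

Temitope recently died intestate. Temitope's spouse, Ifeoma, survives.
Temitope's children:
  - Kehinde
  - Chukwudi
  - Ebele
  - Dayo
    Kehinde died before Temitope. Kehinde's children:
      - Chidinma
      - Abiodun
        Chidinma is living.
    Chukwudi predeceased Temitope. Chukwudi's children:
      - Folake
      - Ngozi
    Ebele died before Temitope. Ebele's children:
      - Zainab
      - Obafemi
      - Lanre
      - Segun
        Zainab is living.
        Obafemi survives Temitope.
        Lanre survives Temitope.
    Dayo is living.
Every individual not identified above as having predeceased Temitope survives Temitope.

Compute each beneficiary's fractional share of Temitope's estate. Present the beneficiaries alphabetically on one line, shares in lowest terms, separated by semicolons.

Ifeoma, as surviving spouse, takes 1/2.
The remaining 1/2 passes to Temitope's descendants per stirpes.
The 1/2 is divided into 4 equal shares of 1/8 among Kehinde, Chukwudi, Ebele, Dayo.
Kehinde predeceased; the 1/8 allotted to Kehinde's branch passes to Kehinde's issue by representation.
The 1/8 is divided into 2 equal shares of 1/16 among Chidinma, Abiodun.
Chidinma is living and takes 1/16.
Abiodun is living and takes 1/16.
Chukwudi predeceased; the 1/8 allotted to Chukwudi's branch passes to Chukwudi's issue by representation.
The 1/8 is divided into 2 equal shares of 1/16 among Folake, Ngozi.
Folake is living and takes 1/16.
Ngozi is living and takes 1/16.
Ebele predeceased; the 1/8 allotted to Ebele's branch passes to Ebele's issue by representation.
The 1/8 is divided into 4 equal shares of 1/32 among Zainab, Obafemi, Lanre, Segun.
Zainab is living and takes 1/32.
Obafemi is living and takes 1/32.
Lanre is living and takes 1/32.
Segun is living and takes 1/32.
Dayo is living and takes 1/8.

Abiodun 1/16; Chidinma 1/16; Dayo 1/8; Folake 1/16; Ifeoma 1/2; Lanre 1/32; Ngozi 1/16; Obafemi 1/32; Segun 1/32; Zainab 1/32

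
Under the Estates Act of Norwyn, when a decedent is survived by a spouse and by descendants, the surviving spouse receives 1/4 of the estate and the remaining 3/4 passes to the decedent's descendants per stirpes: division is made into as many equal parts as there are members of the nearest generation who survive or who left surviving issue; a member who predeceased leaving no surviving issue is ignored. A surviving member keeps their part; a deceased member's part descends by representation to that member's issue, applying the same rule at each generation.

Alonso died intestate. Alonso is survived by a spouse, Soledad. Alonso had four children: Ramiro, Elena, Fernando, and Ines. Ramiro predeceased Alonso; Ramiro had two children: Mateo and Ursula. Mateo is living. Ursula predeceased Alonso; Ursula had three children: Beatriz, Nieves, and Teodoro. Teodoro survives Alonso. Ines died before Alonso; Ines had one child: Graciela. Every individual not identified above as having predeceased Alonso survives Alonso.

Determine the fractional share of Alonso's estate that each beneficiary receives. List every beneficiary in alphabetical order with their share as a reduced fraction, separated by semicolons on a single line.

Beatriz 1/32; Elena 3/16; Fernando 3/16; Graciela 3/16; Mateo 3/32; Nieves 1/32; Soledad 1/4; Teodoro 1/32

Soledad, as surviving spouse, takes 1/4.
The remaining 3/4 passes to Alonso's descendants per stirpes.
The 3/4 is divided into 4 equal shares of 3/16 among Ramiro, Elena, Fernando, Ines.
Ramiro predeceased; the 3/16 allotted to Ramiro's branch passes to Ramiro's issue by representation.
The 3/16 is divided into 2 equal shares of 3/32 among Mateo, Ursula.
Mateo is living and takes 3/32.
Ursula predeceased; the 3/32 allotted to Ursula's branch passes to Ursula's issue by representation.
The 3/32 is divided into 3 equal shares of 1/32 among Beatriz, Nieves, Teodoro.
Beatriz is living and takes 1/32.
Nieves is living and takes 1/32.
Teodoro is living and takes 1/32.
Elena is living and takes 3/16.
Fernando is living and takes 3/16.
Ines predeceased; the 3/16 allotted to Ines's branch passes to Ines's issue by representation.
Graciela is the sole taker at this level and receives the full 3/16.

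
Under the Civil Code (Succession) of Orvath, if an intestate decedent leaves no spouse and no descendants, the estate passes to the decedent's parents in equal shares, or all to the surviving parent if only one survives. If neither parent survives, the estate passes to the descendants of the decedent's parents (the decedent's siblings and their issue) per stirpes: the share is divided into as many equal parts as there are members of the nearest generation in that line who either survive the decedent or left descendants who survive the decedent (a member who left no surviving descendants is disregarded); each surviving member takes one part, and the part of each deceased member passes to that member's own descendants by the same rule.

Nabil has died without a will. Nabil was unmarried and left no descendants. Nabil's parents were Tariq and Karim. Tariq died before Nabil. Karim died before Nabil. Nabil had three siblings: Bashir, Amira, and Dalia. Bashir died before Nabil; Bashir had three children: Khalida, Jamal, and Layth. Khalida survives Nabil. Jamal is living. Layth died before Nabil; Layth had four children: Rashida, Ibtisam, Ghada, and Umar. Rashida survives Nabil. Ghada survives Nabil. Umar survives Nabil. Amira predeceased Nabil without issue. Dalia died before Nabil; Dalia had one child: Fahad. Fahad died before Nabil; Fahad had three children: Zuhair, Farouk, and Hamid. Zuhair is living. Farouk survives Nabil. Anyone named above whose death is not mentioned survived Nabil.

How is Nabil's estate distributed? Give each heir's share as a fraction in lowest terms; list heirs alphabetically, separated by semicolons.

Neither parent survives and there are no descendants, so the estate passes to Nabil's siblings and their issue per stirpes.
Amira left no surviving issue, so that branch lapses and is disregarded.
The estate is divided into 2 equal shares of 1/2 among Bashir, Dalia.
Bashir predeceased; the 1/2 allotted to Bashir's branch passes to Bashir's issue by representation.
The 1/2 is divided into 3 equal shares of 1/6 among Khalida, Jamal, Layth.
Khalida is living and takes 1/6.
Jamal is living and takes 1/6.
Layth predeceased; the 1/6 allotted to Layth's branch passes to Layth's issue by representation.
The 1/6 is divided into 4 equal shares of 1/24 among Rashida, Ibtisam, Ghada, Umar.
Rashida is living and takes 1/24.
Ibtisam is living and takes 1/24.
Ghada is living and takes 1/24.
Umar is living and takes 1/24.
Dalia predeceased; the 1/2 allotted to Dalia's branch passes to Dalia's issue by representation.
Fahad's line is the sole branch at this level, so the full 1/2 passes to Fahad's issue by representation.
The 1/2 is divided into 3 equal shares of 1/6 among Zuhair, Farouk, Hamid.
Zuhair is living and takes 1/6.
Farouk is living and takes 1/6.
Hamid is living and takes 1/6.

Farouk 1/6; Ghada 1/24; Hamid 1/6; Ibtisam 1/24; Jamal 1/6; Khalida 1/6; Rashida 1/24; Umar 1/24; Zuhair 1/6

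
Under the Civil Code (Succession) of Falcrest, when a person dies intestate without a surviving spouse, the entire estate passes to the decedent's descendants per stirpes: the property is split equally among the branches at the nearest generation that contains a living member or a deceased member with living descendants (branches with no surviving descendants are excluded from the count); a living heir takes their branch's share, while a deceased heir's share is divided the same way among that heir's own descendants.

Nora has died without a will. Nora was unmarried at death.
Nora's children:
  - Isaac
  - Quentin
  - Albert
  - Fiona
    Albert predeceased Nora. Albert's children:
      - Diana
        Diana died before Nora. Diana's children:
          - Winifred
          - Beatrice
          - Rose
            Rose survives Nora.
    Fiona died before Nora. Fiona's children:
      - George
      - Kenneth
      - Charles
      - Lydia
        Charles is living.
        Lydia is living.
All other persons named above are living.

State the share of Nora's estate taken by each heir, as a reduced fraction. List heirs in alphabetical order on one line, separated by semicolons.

There is no surviving spouse, so the entire estate passes to Nora's descendants per stirpes.
The estate is divided into 4 equal shares of 1/4 among Isaac, Quentin, Albert, Fiona.
Isaac is living and takes 1/4.
Quentin is living and takes 1/4.
Albert predeceased; the 1/4 allotted to Albert's branch passes to Albert's issue by representation.
Diana's line is the sole branch at this level, so the full 1/4 passes to Diana's issue by representation.
The 1/4 is divided into 3 equal shares of 1/12 among Winifred, Beatrice, Rose.
Winifred is living and takes 1/12.
Beatrice is living and takes 1/12.
Rose is living and takes 1/12.
Fiona predeceased; the 1/4 allotted to Fiona's branch passes to Fiona's issue by representation.
The 1/4 is divided into 4 equal shares of 1/16 among George, Kenneth, Charles, Lydia.
George is living and takes 1/16.
Kenneth is living and takes 1/16.
Charles is living and takes 1/16.
Lydia is living and takes 1/16.

Beatrice 1/12; Charles 1/16; George 1/16; Isaac 1/4; Kenneth 1/16; Lydia 1/16; Quentin 1/4; Rose 1/12; Winifred 1/12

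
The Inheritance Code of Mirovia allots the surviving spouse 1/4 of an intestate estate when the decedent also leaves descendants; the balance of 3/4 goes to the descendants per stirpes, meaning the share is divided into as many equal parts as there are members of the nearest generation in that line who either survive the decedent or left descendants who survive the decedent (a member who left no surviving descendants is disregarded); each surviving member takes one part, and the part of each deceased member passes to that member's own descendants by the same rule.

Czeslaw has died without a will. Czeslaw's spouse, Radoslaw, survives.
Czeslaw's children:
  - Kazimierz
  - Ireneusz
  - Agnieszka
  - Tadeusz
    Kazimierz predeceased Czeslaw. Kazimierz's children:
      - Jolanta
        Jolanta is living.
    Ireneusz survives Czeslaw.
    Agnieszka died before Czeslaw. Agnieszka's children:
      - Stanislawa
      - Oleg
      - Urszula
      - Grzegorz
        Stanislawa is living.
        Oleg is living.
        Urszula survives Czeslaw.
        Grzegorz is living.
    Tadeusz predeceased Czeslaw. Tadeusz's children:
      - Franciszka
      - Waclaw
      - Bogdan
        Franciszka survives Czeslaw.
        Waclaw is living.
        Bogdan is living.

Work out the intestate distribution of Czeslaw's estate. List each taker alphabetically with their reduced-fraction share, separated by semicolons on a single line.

Bogdan 1/16; Franciszka 1/16; Grzegorz 3/64; Ireneusz 3/16; Jolanta 3/16; Oleg 3/64; Radoslaw 1/4; Stanislawa 3/64; Urszula 3/64; Waclaw 1/16

Radoslaw, as surviving spouse, takes 1/4.
The remaining 3/4 passes to Czeslaw's descendants per stirpes.
The 3/4 is divided into 4 equal shares of 3/16 among Kazimierz, Ireneusz, Agnieszka, Tadeusz.
Kazimierz predeceased; the 3/16 allotted to Kazimierz's branch passes to Kazimierz's issue by representation.
Jolanta is the sole taker at this level and receives the full 3/16.
Ireneusz is living and takes 3/16.
Agnieszka predeceased; the 3/16 allotted to Agnieszka's branch passes to Agnieszka's issue by representation.
The 3/16 is divided into 4 equal shares of 3/64 among Stanislawa, Oleg, Urszula, Grzegorz.
Stanislawa is living and takes 3/64.
Oleg is living and takes 3/64.
Urszula is living and takes 3/64.
Grzegorz is living and takes 3/64.
Tadeusz predeceased; the 3/16 allotted to Tadeusz's branch passes to Tadeusz's issue by representation.
The 3/16 is divided into 3 equal shares of 1/16 among Franciszka, Waclaw, Bogdan.
Franciszka is living and takes 1/16.
Waclaw is living and takes 1/16.
Bogdan is living and takes 1/16.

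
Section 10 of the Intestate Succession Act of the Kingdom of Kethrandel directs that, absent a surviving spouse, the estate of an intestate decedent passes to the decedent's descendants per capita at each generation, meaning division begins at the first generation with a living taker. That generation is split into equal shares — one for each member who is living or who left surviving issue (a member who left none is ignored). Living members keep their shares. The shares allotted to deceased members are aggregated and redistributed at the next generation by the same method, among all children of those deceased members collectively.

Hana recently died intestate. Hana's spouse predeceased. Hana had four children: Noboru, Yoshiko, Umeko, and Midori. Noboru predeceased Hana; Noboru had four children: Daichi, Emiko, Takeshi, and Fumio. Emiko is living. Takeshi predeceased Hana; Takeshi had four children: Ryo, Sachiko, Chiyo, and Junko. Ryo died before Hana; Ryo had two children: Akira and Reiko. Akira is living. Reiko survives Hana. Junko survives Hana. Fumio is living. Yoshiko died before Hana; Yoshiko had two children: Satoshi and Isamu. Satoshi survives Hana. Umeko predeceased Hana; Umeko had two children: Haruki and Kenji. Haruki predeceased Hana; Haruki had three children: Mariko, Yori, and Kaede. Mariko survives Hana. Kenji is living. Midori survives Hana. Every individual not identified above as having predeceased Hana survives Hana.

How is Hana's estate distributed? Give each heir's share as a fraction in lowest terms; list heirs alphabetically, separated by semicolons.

There is no surviving spouse, so the entire estate passes to Hana's descendants per capita at each generation.
At generation 1 (Noboru, Yoshiko, Umeko, Midori) there are 4 shares of (1)/4 = 1/4 each.
Living: Midori — each takes 1/4.
Deceased: Noboru, Yoshiko, and Umeko. Their combined 3/4 is pooled and carried to generation 2.
At generation 2 (Daichi, Emiko, Takeshi, Fumio, Satoshi, Isamu, Haruki, Kenji) there are 8 shares of (3/4)/8 = 3/32 each.
Living: Daichi, Emiko, Fumio, Satoshi, Isamu, and Kenji — each takes 3/32.
Deceased: Takeshi and Haruki. Their combined 3/16 is pooled and carried to generation 3.
At generation 3 (Ryo, Sachiko, Chiyo, Junko, Mariko, Yori, Kaede) there are 7 shares of (3/16)/7 = 3/112 each.
Living: Sachiko, Chiyo, Junko, Mariko, Yori, and Kaede — each takes 3/112.
Deceased: Ryo. That 3/112 share is carried to generation 4.
At generation 4 (Akira, Reiko) there are 2 shares of (3/112)/2 = 3/224 each.
Living: Akira and Reiko — each takes 3/224.

Akira 3/224; Chiyo 3/112; Daichi 3/32; Emiko 3/32; Fumio 3/32; Isamu 3/32; Junko 3/112; Kaede 3/112; Kenji 3/32; Mariko 3/112; Midori 1/4; Reiko 3/224; Sachiko 3/112; Satoshi 3/32; Yori 3/112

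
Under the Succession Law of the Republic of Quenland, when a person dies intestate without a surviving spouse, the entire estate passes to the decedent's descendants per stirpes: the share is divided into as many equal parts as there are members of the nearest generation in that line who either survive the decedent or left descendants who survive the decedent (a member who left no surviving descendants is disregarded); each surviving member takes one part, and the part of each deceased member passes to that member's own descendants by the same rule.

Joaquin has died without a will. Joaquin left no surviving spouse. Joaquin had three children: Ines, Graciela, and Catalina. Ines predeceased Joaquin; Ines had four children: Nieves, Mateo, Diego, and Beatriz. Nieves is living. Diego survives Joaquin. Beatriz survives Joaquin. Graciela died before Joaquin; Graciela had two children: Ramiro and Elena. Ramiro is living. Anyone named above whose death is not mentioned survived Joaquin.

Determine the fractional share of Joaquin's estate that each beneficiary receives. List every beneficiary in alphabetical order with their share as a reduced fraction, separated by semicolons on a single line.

Beatriz 1/12; Catalina 1/3; Diego 1/12; Elena 1/6; Mateo 1/12; Nieves 1/12; Ramiro 1/6

There is no surviving spouse, so the entire estate passes to Joaquin's descendants per stirpes.
The estate is divided into 3 equal shares of 1/3 among Ines, Graciela, Catalina.
Ines predeceased; the 1/3 allotted to Ines's branch passes to Ines's issue by representation.
The 1/3 is divided into 4 equal shares of 1/12 among Nieves, Mateo, Diego, Beatriz.
Nieves is living and takes 1/12.
Mateo is living and takes 1/12.
Diego is living and takes 1/12.
Beatriz is living and takes 1/12.
Graciela predeceased; the 1/3 allotted to Graciela's branch passes to Graciela's issue by representation.
The 1/3 is divided into 2 equal shares of 1/6 among Ramiro, Elena.
Ramiro is living and takes 1/6.
Elena is living and takes 1/6.
Catalina is living and takes 1/3.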